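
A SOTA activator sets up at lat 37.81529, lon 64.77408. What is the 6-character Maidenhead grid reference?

MM27jt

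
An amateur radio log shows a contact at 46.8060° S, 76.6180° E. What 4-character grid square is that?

ME83

Shift to the Maidenhead origin (180°W, 90°S): lon 256.62, lat 43.19.
Field: 256.62/20 → 12 → M, 43.19/10 → 4 → E; chars ME.
Square: 16.62/2 → 8, 3.19/1 → 3; chars 83.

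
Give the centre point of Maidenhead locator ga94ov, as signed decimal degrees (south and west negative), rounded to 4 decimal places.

-85.1042, -40.7917

Field G=6, A=0: +6·20° lon, +0·10° lat → SW at lon -60°, lat -90°.
Square 9, 4: +9·2° lon, +4·1° lat → SW at lon -42°, lat -86°.
Subsquare o=14, v=21: +14·0.0833333° lon, +21·0.0416667° lat → SW at lon -40.8333°, lat -85.125°.
Cell spans 0.0833333° lon × 0.0416667° lat. Centre is SW corner plus half of each.
latitude -85.1042, longitude -40.7917.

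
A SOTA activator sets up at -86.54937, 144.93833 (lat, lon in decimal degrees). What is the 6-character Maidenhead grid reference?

Add 180° to longitude and 90° to latitude: 324.9383, 3.4506.
Field (20°×10°, letters A–R): lon ⌊324.9383/20⌋ = 16 → Q; lat ⌊3.4506/10⌋ = 0 → A.
Square (2°×1°, digits 0–9): lon ⌊4.9383/2⌋ = 2; lat ⌊3.4506/1⌋ = 3.
Subsquare (5′×2.5′, letters a–x): lon ⌊0.9383/0.0833333⌋ = 11 → l; lat ⌊0.4506/0.0416667⌋ = 10 → k.

QA23lk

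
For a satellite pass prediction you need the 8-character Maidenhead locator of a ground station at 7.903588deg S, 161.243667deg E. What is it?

Add 180° to longitude and 90° to latitude: 341.24367, 82.09641.
Field (20°×10°, letters A–R): lon ⌊341.24367/20⌋ = 17 → R; lat ⌊82.09641/10⌋ = 8 → I.
Square (2°×1°, digits 0–9): lon ⌊1.24367/2⌋ = 0; lat ⌊2.09641/1⌋ = 2.
Subsquare (5′×2.5′, letters a–x): lon ⌊1.24367/0.0833333⌋ = 14 → o; lat ⌊0.09641/0.0416667⌋ = 2 → c.
Extended square (30″×15″, digits 0–9): lon ⌊0.07700/0.00833333⌋ = 9; lat ⌊0.01308/0.00416667⌋ = 3.

RI02oc93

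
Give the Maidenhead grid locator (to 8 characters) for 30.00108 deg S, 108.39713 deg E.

OF49ex79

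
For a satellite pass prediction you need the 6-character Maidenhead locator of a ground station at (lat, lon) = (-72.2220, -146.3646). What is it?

BB67ts

Shift to the Maidenhead origin (180°W, 90°S): lon 33.6354, lat 17.7780.
Field: lon ⌊33.6354/20⌋ = 1 → B; lat ⌊17.7780/10⌋ = 1 → B.
Square: lon ⌊13.6354/2⌋ = 6; lat ⌊7.7780/1⌋ = 7.
Subsquare: lon ⌊1.6354/0.0833333⌋ = 19 → t; lat ⌊0.7780/0.0416667⌋ = 18 → s.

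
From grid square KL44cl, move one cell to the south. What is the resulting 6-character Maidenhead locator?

Latitude subsquare l = 11; −1 → 10 = k.
The longitude characters are unchanged.

KL44ck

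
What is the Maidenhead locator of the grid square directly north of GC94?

GC95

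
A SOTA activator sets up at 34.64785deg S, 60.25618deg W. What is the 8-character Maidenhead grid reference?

Offset from 180°W / 90°S: lon 119.74382°, lat 55.35215°.
Field (20°×10°, letters A–R): 119.74382/20 → 5 → F, 55.35215/10 → 5 → F; chars FF.
Square (2°×1°, digits 0–9): 19.74382/2 → 9, 5.35215/1 → 5; chars 95.
Subsquare (5′×2.5′, letters a–x): 1.74382/0.0833333 → 20 → u, 0.35215/0.0416667 → 8 → i; chars ui.
Extended square (30″×15″, digits 0–9): 0.07715/0.00833333 → 9, 0.01882/0.00416667 → 4; chars 94.

FF95ui94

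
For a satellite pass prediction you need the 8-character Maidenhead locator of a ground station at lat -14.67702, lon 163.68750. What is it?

Offset from 180°W / 90°S: lon 343.68750°, lat 75.32298°.
Field (20°×10°, letters A–R): 343.68750/20 → 17 → R, 75.32298/10 → 7 → H; chars RH.
Square (2°×1°, digits 0–9): 3.68750/2 → 1, 5.32298/1 → 5; chars 15.
Subsquare (5′×2.5′, letters a–x): 1.68750/0.0833333 → 20 → u, 0.32298/0.0416667 → 7 → h; chars uh.
Extended square (30″×15″, digits 0–9): 0.02083/0.00833333 → 2, 0.03131/0.00416667 → 7; chars 27.

RH15uh27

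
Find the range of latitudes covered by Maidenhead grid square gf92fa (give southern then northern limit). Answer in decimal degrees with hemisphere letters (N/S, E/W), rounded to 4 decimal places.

Field G=6, F=5: +6·20° lon, +5·10° lat → SW at lon -60°, lat -40°.
Square 9, 2: +9·2° lon, +2·1° lat → SW at lon -42°, lat -38°.
Subsquare f=5, a=0: +5·0.0833333° lon, +0·0.0416667° lat → SW at lon -41.5833°, lat -38°.
Cell spans 0.0833333° lon × 0.0416667° lat.
south 38.0000° S, north 37.9583° S.

38.0000° S, 37.9583° S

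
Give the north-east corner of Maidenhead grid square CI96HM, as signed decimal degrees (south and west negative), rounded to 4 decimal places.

Field C=2, I=8: +2·20° lon, +8·10° lat → SW at lon -140°, lat -10°.
Square 9, 6: +9·2° lon, +6·1° lat → SW at lon -122°, lat -4°.
Subsquare h=7, m=12: +7·0.0833333° lon, +12·0.0416667° lat → SW at lon -121.417°, lat -3.5°.
Cell spans 0.0833333° lon × 0.0416667° lat. NE corner is SW corner plus one full cell.
latitude -3.4583, longitude -121.3333.

-3.4583, -121.3333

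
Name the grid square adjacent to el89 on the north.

EM80

Latitude square 9; +1 → 10, wraps to 0, carry into field.
Latitude field L = 11; +1 → 12 = M.
The longitude characters are unchanged.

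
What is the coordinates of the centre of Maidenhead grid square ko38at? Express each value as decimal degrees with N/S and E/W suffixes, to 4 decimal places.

58.8125° N, 26.0417° E

Field K=10, O=14: +10·20° lon, +14·10° lat → SW at lon 20°, lat 50°.
Square 3, 8: +3·2° lon, +8·1° lat → SW at lon 26°, lat 58°.
Subsquare a=0, t=19: +0·0.0833333° lon, +19·0.0416667° lat → SW at lon 26°, lat 58.7917°.
Cell spans 0.0833333° lon × 0.0416667° lat. Centre is SW corner plus half of each.
latitude 58.8125° N, longitude 26.0417° E.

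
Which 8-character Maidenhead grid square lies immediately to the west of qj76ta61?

QJ76ta51

Longitude extended square 6; −1 → 5.
The latitude characters are unchanged.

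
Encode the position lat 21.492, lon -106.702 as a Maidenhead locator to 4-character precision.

DL61

Offset from 180°W / 90°S: lon 73.30°, lat 111.49°.
Field: lon ⌊73.30/20⌋ = 3 → D; lat ⌊111.49/10⌋ = 11 → L.
Square: lon ⌊13.30/2⌋ = 6; lat ⌊1.49/1⌋ = 1.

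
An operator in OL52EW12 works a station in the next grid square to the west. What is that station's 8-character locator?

Longitude extended square 1; −1 → 0.
The latitude characters are unchanged.

OL52ew02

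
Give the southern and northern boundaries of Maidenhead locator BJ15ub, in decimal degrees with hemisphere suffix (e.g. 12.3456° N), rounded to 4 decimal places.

Field B=1, J=9: +1·20° lon, +9·10° lat → SW at lon -160°, lat 0°.
Square 1, 5: +1·2° lon, +5·1° lat → SW at lon -158°, lat 5°.
Subsquare u=20, b=1: +20·0.0833333° lon, +1·0.0416667° lat → SW at lon -156.333°, lat 5.04167°.
Cell spans 0.0833333° lon × 0.0416667° lat.
south 5.0417° N, north 5.0833° N.

5.0417° N, 5.0833° N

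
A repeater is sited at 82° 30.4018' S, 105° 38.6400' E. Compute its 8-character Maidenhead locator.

Offset from 180°W / 90°S: lon 285.64400°, lat 7.49330°.
Field: 285.64400/20 → 14 → O, 7.49330/10 → 0 → A; chars OA.
Square: 5.64400/2 → 2, 7.49330/1 → 7; chars 27.
Subsquare: 1.64400/0.0833333 → 19 → t, 0.49330/0.0416667 → 11 → l; chars tl.
Extended square: 0.06067/0.00833333 → 7, 0.03497/0.00416667 → 8; chars 78.

OA27tl78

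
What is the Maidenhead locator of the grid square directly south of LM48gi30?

LM48gh39

Latitude extended square 0; −1 → -1, wraps to 9, carry into subsquare.
Latitude subsquare i = 8; −1 → 7 = h.
The longitude characters are unchanged.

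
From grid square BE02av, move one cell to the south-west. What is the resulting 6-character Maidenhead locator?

AE92xu

Longitude subsquare a = 0; −1 → -1, wraps to 23 = x, carry into square.
Longitude square 0; −1 → -1, wraps to 9, carry into field.
Longitude field B = 1; −1 → 0 = A.
Latitude subsquare v = 21; −1 → 20 = u.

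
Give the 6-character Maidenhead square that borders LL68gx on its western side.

Longitude subsquare g = 6; −1 → 5 = f.
The latitude characters are unchanged.

LL68fx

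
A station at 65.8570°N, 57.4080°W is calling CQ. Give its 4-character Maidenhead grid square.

GP15

Offset from 180°W / 90°S: lon 122.59°, lat 155.86°.
Field (20°×10°, letters A–R): lon ⌊122.59/20⌋ = 6 → G; lat ⌊155.86/10⌋ = 15 → P.
Square (2°×1°, digits 0–9): lon ⌊2.59/2⌋ = 1; lat ⌊5.86/1⌋ = 5.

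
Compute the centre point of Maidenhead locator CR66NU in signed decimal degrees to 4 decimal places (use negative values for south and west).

Field C=2, R=17: +2·20° lon, +17·10° lat → SW at lon -140°, lat 80°.
Square 6, 6: +6·2° lon, +6·1° lat → SW at lon -128°, lat 86°.
Subsquare n=13, u=20: +13·0.0833333° lon, +20·0.0416667° lat → SW at lon -126.917°, lat 86.8333°.
Cell spans 0.0833333° lon × 0.0416667° lat. Centre is SW corner plus half of each.
latitude 86.8542, longitude -126.8750.

86.8542, -126.8750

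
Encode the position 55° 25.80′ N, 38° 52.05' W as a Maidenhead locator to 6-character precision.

HO05nk

Offset from 180°W / 90°S: lon 141.1325°, lat 145.4300°.
Field: 141.1325/20 → 7 → H, 145.4300/10 → 14 → O; chars HO.
Square: 1.1325/2 → 0, 5.4300/1 → 5; chars 05.
Subsquare: 1.1325/0.0833333 → 13 → n, 0.4300/0.0416667 → 10 → k; chars nk.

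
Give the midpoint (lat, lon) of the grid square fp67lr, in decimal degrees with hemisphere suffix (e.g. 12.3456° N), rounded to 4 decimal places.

Field F=5, P=15: +5·20° lon, +15·10° lat → SW at lon -80°, lat 60°.
Square 6, 7: +6·2° lon, +7·1° lat → SW at lon -68°, lat 67°.
Subsquare l=11, r=17: +11·0.0833333° lon, +17·0.0416667° lat → SW at lon -67.0833°, lat 67.7083°.
Cell spans 0.0833333° lon × 0.0416667° lat. Centre is SW corner plus half of each.
latitude 67.7292° N, longitude 67.0417° W.

67.7292° N, 67.0417° W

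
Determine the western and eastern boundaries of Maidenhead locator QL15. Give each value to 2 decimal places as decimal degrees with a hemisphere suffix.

142.00° E, 144.00° E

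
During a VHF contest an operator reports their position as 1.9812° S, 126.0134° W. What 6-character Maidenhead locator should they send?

CI68xa

Shift to the Maidenhead origin (180°W, 90°S): lon 53.9866, lat 88.0188.
Field: 53.9866/20 → 2 → C, 88.0188/10 → 8 → I; chars CI.
Square: 13.9866/2 → 6, 8.0188/1 → 8; chars 68.
Subsquare: 1.9866/0.0833333 → 23 → x, 0.0188/0.0416667 → 0 → a; chars xa.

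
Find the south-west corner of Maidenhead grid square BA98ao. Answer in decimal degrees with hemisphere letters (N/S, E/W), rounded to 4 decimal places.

Field B=1, A=0: +1·20° lon, +0·10° lat → SW at lon -160°, lat -90°.
Square 9, 8: +9·2° lon, +8·1° lat → SW at lon -142°, lat -82°.
Subsquare a=0, o=14: +0·0.0833333° lon, +14·0.0416667° lat → SW at lon -142°, lat -81.4167°.
latitude 81.4167° S, longitude 142.0000° W.

81.4167° S, 142.0000° W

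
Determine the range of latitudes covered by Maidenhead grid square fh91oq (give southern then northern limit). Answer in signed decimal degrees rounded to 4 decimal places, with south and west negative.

-18.3333, -18.2917

Field F=5, H=7: +5·20° lon, +7·10° lat → SW at lon -80°, lat -20°.
Square 9, 1: +9·2° lon, +1·1° lat → SW at lon -62°, lat -19°.
Subsquare o=14, q=16: +14·0.0833333° lon, +16·0.0416667° lat → SW at lon -60.8333°, lat -18.3333°.
Cell spans 0.0833333° lon × 0.0416667° lat.
south -18.3333, north -18.2917.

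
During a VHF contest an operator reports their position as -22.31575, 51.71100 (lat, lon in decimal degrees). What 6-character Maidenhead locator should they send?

Offset from 180°W / 90°S: lon 231.7110°, lat 67.6842°.
Field: 231.7110/20 → 11 → L, 67.6842/10 → 6 → G; chars LG.
Square: 11.7110/2 → 5, 7.6842/1 → 7; chars 57.
Subsquare: 1.7110/0.0833333 → 20 → u, 0.6842/0.0416667 → 16 → q; chars uq.

LG57uq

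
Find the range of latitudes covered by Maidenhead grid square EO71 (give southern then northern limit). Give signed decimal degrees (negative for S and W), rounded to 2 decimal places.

51.00, 52.00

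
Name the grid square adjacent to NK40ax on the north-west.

Longitude subsquare a = 0; −1 → -1, wraps to 23 = x, carry into square.
Longitude square 4; −1 → 3.
Latitude subsquare x = 23; +1 → 24, wraps to 0 = a, carry into square.
Latitude square 0; +1 → 1.

NK31xa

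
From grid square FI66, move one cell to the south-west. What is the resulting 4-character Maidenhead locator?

Longitude square 6; −1 → 5.
Latitude square 6; −1 → 5.

FI55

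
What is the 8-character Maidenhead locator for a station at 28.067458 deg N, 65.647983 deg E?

Shift to the Maidenhead origin (180°W, 90°S): lon 245.64798, lat 118.06746.
Field (20°×10°, letters A–R): lon ⌊245.64798/20⌋ = 12 → M; lat ⌊118.06746/10⌋ = 11 → L.
Square (2°×1°, digits 0–9): lon ⌊5.64798/2⌋ = 2; lat ⌊8.06746/1⌋ = 8.
Subsquare (5′×2.5′, letters a–x): lon ⌊1.64798/0.0833333⌋ = 19 → t; lat ⌊0.06746/0.0416667⌋ = 1 → b.
Extended square (30″×15″, digits 0–9): lon ⌊0.06465/0.00833333⌋ = 7; lat ⌊0.02579/0.00416667⌋ = 6.

ML28tb76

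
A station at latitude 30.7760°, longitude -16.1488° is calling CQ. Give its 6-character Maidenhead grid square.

IM10ws

Add 180° to longitude and 90° to latitude: 163.8512, 120.7760.
Field: 163.8512/20 → 8 → I, 120.7760/10 → 12 → M; chars IM.
Square: 3.8512/2 → 1, 0.7760/1 → 0; chars 10.
Subsquare: 1.8512/0.0833333 → 22 → w, 0.7760/0.0416667 → 18 → s; chars ws.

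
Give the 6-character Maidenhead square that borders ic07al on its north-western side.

HC97xm

Longitude subsquare a = 0; −1 → -1, wraps to 23 = x, carry into square.
Longitude square 0; −1 → -1, wraps to 9, carry into field.
Longitude field I = 8; −1 → 7 = H.
Latitude subsquare l = 11; +1 → 12 = m.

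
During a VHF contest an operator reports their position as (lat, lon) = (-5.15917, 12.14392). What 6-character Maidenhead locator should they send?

JI64bu

Offset from 180°W / 90°S: lon 192.1439°, lat 84.8408°.
Field: 192.1439/20 → 9 → J, 84.8408/10 → 8 → I; chars JI.
Square: 12.1439/2 → 6, 4.8408/1 → 4; chars 64.
Subsquare: 0.1439/0.0833333 → 1 → b, 0.8408/0.0416667 → 20 → u; chars bu.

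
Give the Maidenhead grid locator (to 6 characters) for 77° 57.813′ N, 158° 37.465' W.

BQ07qx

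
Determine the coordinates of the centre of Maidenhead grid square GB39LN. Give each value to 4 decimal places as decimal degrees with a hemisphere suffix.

70.4375° S, 53.0417° W

Field G=6, B=1: +6·20° lon, +1·10° lat → SW at lon -60°, lat -80°.
Square 3, 9: +3·2° lon, +9·1° lat → SW at lon -54°, lat -71°.
Subsquare l=11, n=13: +11·0.0833333° lon, +13·0.0416667° lat → SW at lon -53.0833°, lat -70.4583°.
Cell spans 0.0833333° lon × 0.0416667° lat. Centre is SW corner plus half of each.
latitude 70.4375° S, longitude 53.0417° W.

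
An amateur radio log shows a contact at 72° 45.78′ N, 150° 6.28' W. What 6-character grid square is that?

Shift to the Maidenhead origin (180°W, 90°S): lon 29.8953, lat 162.7630.
Field: 29.8953/20 → 1 → B, 162.7630/10 → 16 → Q; chars BQ.
Square: 9.8953/2 → 4, 2.7630/1 → 2; chars 42.
Subsquare: 1.8953/0.0833333 → 22 → w, 0.7630/0.0416667 → 18 → s; chars ws.

BQ42ws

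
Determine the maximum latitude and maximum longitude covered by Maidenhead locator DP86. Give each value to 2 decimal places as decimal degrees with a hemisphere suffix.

Field D=3, P=15: +3·20° lon, +15·10° lat → SW at lon -120°, lat 60°.
Square 8, 6: +8·2° lon, +6·1° lat → SW at lon -104°, lat 66°.
Cell spans 2° lon × 1° lat. NE corner is SW corner plus one full cell.
latitude 67.00° N, longitude 102.00° W.

67.00° N, 102.00° W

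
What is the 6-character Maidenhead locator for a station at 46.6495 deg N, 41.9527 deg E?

LN06xp

Offset from 180°W / 90°S: lon 221.9527°, lat 136.6495°.
Field: 221.9527/20 → 11 → L, 136.6495/10 → 13 → N; chars LN.
Square: 1.9527/2 → 0, 6.6495/1 → 6; chars 06.
Subsquare: 1.9527/0.0833333 → 23 → x, 0.6495/0.0416667 → 15 → p; chars xp.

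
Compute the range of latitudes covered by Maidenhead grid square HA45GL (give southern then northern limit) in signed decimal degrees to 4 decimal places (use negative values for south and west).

-84.5417, -84.5000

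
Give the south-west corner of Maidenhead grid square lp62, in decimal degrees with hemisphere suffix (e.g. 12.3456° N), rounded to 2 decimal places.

62.00° N, 52.00° E

Field L=11, P=15: +11·20° lon, +15·10° lat → SW at lon 40°, lat 60°.
Square 6, 2: +6·2° lon, +2·1° lat → SW at lon 52°, lat 62°.
latitude 62.00° N, longitude 52.00° E.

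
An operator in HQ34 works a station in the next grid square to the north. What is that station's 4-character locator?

Latitude square 4; +1 → 5.
The longitude characters are unchanged.

HQ35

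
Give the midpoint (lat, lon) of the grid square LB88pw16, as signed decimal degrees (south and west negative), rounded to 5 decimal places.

Field L=11, B=1: +11·20° lon, +1·10° lat → SW at lon 40°, lat -80°.
Square 8, 8: +8·2° lon, +8·1° lat → SW at lon 56°, lat -72°.
Subsquare p=15, w=22: +15·0.0833333° lon, +22·0.0416667° lat → SW at lon 57.25°, lat -71.0833°.
Extended square 1, 6: +1·0.00833333° lon, +6·0.00416667° lat → SW at lon 57.2583°, lat -71.0583°.
Cell spans 0.00833333° lon × 0.00416667° lat. Centre is SW corner plus half of each.
latitude -71.05625, longitude 57.26250.

-71.05625, 57.26250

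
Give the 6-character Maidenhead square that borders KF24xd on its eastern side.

KF34ad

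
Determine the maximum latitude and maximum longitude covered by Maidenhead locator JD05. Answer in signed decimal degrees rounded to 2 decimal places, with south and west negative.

Field J=9, D=3: +9·20° lon, +3·10° lat → SW at lon 0°, lat -60°.
Square 0, 5: +0·2° lon, +5·1° lat → SW at lon 0°, lat -55°.
Cell spans 2° lon × 1° lat. NE corner is SW corner plus one full cell.
latitude -54.00, longitude 2.00.

-54.00, 2.00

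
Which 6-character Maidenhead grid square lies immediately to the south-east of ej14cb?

EJ14da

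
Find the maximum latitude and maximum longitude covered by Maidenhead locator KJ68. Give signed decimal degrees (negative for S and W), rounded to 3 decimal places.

9.000, 34.000

Field K=10, J=9: +10·20° lon, +9·10° lat → SW at lon 20°, lat 0°.
Square 6, 8: +6·2° lon, +8·1° lat → SW at lon 32°, lat 8°.
Cell spans 2° lon × 1° lat. NE corner is SW corner plus one full cell.
latitude 9.000, longitude 34.000.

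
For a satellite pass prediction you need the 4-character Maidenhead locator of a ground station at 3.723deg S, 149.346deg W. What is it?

Shift to the Maidenhead origin (180°W, 90°S): lon 30.65, lat 86.28.
Field: 30.65/20 → 1 → B, 86.28/10 → 8 → I; chars BI.
Square: 10.65/2 → 5, 6.28/1 → 6; chars 56.

BI56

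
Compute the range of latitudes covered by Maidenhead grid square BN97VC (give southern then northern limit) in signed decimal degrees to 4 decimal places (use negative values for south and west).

47.0833, 47.1250

Field B=1, N=13: +1·20° lon, +13·10° lat → SW at lon -160°, lat 40°.
Square 9, 7: +9·2° lon, +7·1° lat → SW at lon -142°, lat 47°.
Subsquare v=21, c=2: +21·0.0833333° lon, +2·0.0416667° lat → SW at lon -140.25°, lat 47.0833°.
Cell spans 0.0833333° lon × 0.0416667° lat.
south 47.0833, north 47.1250.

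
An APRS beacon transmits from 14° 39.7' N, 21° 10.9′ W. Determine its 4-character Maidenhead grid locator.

HK94

Shift to the Maidenhead origin (180°W, 90°S): lon 158.82, lat 104.66.
Field: lon ⌊158.82/20⌋ = 7 → H; lat ⌊104.66/10⌋ = 10 → K.
Square: lon ⌊18.82/2⌋ = 9; lat ⌊4.66/1⌋ = 4.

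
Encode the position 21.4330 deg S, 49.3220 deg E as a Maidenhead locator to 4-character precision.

Shift to the Maidenhead origin (180°W, 90°S): lon 229.32, lat 68.57.
Field (20°×10°, letters A–R): 229.32/20 → 11 → L, 68.57/10 → 6 → G; chars LG.
Square (2°×1°, digits 0–9): 9.32/2 → 4, 8.57/1 → 8; chars 48.

LG48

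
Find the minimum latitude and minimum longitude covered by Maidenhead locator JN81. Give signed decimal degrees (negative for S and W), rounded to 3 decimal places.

Field J=9, N=13: +9·20° lon, +13·10° lat → SW at lon 0°, lat 40°.
Square 8, 1: +8·2° lon, +1·1° lat → SW at lon 16°, lat 41°.
latitude 41.000, longitude 16.000.

41.000, 16.000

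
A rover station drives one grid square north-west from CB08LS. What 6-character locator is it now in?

Longitude subsquare l = 11; −1 → 10 = k.
Latitude subsquare s = 18; +1 → 19 = t.

CB08kt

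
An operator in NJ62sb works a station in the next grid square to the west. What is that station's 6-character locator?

NJ62rb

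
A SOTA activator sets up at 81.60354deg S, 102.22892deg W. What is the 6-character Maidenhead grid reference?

DA88vj

Add 180° to longitude and 90° to latitude: 77.7711, 8.3965.
Field: lon ⌊77.7711/20⌋ = 3 → D; lat ⌊8.3965/10⌋ = 0 → A.
Square: lon ⌊17.7711/2⌋ = 8; lat ⌊8.3965/1⌋ = 8.
Subsquare: lon ⌊1.7711/0.0833333⌋ = 21 → v; lat ⌊0.3965/0.0416667⌋ = 9 → j.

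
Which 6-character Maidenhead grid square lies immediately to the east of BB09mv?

BB09nv

Longitude subsquare m = 12; +1 → 13 = n.
The latitude characters are unchanged.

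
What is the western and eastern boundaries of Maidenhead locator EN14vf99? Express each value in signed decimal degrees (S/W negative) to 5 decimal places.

Field E=4, N=13: +4·20° lon, +13·10° lat → SW at lon -100°, lat 40°.
Square 1, 4: +1·2° lon, +4·1° lat → SW at lon -98°, lat 44°.
Subsquare v=21, f=5: +21·0.0833333° lon, +5·0.0416667° lat → SW at lon -96.25°, lat 44.2083°.
Extended square 9, 9: +9·0.00833333° lon, +9·0.00416667° lat → SW at lon -96.175°, lat 44.2458°.
Cell spans 0.00833333° lon × 0.00416667° lat.
west -96.17500, east -96.16667.

-96.17500, -96.16667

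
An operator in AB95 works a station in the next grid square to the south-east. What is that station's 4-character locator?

Longitude square 9; +1 → 10, wraps to 0, carry into field.
Longitude field A = 0; +1 → 1 = B.
Latitude square 5; −1 → 4.

BB04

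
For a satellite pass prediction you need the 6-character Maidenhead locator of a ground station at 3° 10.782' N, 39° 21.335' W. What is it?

HJ03he

Shift to the Maidenhead origin (180°W, 90°S): lon 140.6444, lat 93.1797.
Field: lon ⌊140.6444/20⌋ = 7 → H; lat ⌊93.1797/10⌋ = 9 → J.
Square: lon ⌊0.6444/2⌋ = 0; lat ⌊3.1797/1⌋ = 3.
Subsquare: lon ⌊0.6444/0.0833333⌋ = 7 → h; lat ⌊0.1797/0.0416667⌋ = 4 → e.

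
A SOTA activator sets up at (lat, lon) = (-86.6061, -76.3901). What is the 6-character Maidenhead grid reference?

Offset from 180°W / 90°S: lon 103.6099°, lat 3.3939°.
Field: 103.6099/20 → 5 → F, 3.3939/10 → 0 → A; chars FA.
Square: 3.6099/2 → 1, 3.3939/1 → 3; chars 13.
Subsquare: 1.6099/0.0833333 → 19 → t, 0.3939/0.0416667 → 9 → j; chars tj.

FA13tj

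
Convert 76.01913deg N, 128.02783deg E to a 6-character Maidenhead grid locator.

Shift to the Maidenhead origin (180°W, 90°S): lon 308.0278, lat 166.0191.
Field: 308.0278/20 → 15 → P, 166.0191/10 → 16 → Q; chars PQ.
Square: 8.0278/2 → 4, 6.0191/1 → 6; chars 46.
Subsquare: 0.0278/0.0833333 → 0 → a, 0.0191/0.0416667 → 0 → a; chars aa.

PQ46aa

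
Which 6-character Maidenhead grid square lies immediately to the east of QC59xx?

QC69ax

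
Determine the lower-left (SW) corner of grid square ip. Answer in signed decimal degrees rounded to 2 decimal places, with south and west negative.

Field I=8, P=15: +8·20° lon, +15·10° lat → SW at lon -20°, lat 60°.
latitude 60.00, longitude -20.00.

60.00, -20.00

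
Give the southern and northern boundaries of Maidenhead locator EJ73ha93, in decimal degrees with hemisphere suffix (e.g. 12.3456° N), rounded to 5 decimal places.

3.01250° N, 3.01667° N

Field E=4, J=9: +4·20° lon, +9·10° lat → SW at lon -100°, lat 0°.
Square 7, 3: +7·2° lon, +3·1° lat → SW at lon -86°, lat 3°.
Subsquare h=7, a=0: +7·0.0833333° lon, +0·0.0416667° lat → SW at lon -85.4167°, lat 3°.
Extended square 9, 3: +9·0.00833333° lon, +3·0.00416667° lat → SW at lon -85.3417°, lat 3.0125°.
Cell spans 0.00833333° lon × 0.00416667° lat.
south 3.01250° N, north 3.01667° N.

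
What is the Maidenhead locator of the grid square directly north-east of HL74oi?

HL74pj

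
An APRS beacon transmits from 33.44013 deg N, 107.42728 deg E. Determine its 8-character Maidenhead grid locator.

OM33rk15

Add 180° to longitude and 90° to latitude: 287.42728, 123.44013.
Field: 287.42728/20 → 14 → O, 123.44013/10 → 12 → M; chars OM.
Square: 7.42728/2 → 3, 3.44013/1 → 3; chars 33.
Subsquare: 1.42728/0.0833333 → 17 → r, 0.44013/0.0416667 → 10 → k; chars rk.
Extended square: 0.01061/0.00833333 → 1, 0.02346/0.00416667 → 5; chars 15.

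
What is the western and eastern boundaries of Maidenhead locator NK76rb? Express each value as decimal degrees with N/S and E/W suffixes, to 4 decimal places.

95.4167° E, 95.5000° E

Field N=13, K=10: +13·20° lon, +10·10° lat → SW at lon 80°, lat 10°.
Square 7, 6: +7·2° lon, +6·1° lat → SW at lon 94°, lat 16°.
Subsquare r=17, b=1: +17·0.0833333° lon, +1·0.0416667° lat → SW at lon 95.4167°, lat 16.0417°.
Cell spans 0.0833333° lon × 0.0416667° lat.
west 95.4167° E, east 95.5000° E.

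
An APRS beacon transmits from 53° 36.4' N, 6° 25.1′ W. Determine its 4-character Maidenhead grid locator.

IO63

Shift to the Maidenhead origin (180°W, 90°S): lon 173.58, lat 143.61.
Field: lon ⌊173.58/20⌋ = 8 → I; lat ⌊143.61/10⌋ = 14 → O.
Square: lon ⌊13.58/2⌋ = 6; lat ⌊3.61/1⌋ = 3.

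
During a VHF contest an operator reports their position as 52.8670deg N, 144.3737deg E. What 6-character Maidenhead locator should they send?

QO22eu

Offset from 180°W / 90°S: lon 324.3737°, lat 142.8670°.
Field: lon ⌊324.3737/20⌋ = 16 → Q; lat ⌊142.8670/10⌋ = 14 → O.
Square: lon ⌊4.3737/2⌋ = 2; lat ⌊2.8670/1⌋ = 2.
Subsquare: lon ⌊0.3737/0.0833333⌋ = 4 → e; lat ⌊0.8670/0.0416667⌋ = 20 → u.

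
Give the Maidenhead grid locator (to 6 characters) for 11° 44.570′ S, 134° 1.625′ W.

CH28xg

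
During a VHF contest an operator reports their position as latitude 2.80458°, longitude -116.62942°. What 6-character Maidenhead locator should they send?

DJ12qt

Offset from 180°W / 90°S: lon 63.3706°, lat 92.8046°.
Field (20°×10°, letters A–R): 63.3706/20 → 3 → D, 92.8046/10 → 9 → J; chars DJ.
Square (2°×1°, digits 0–9): 3.3706/2 → 1, 2.8046/1 → 2; chars 12.
Subsquare (5′×2.5′, letters a–x): 1.3706/0.0833333 → 16 → q, 0.8046/0.0416667 → 19 → t; chars qt.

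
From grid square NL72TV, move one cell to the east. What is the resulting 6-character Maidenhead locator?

NL72uv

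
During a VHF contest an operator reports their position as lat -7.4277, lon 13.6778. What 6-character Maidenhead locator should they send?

Add 180° to longitude and 90° to latitude: 193.6778, 82.5723.
Field: 193.6778/20 → 9 → J, 82.5723/10 → 8 → I; chars JI.
Square: 13.6778/2 → 6, 2.5723/1 → 2; chars 62.
Subsquare: 1.6778/0.0833333 → 20 → u, 0.5723/0.0416667 → 13 → n; chars un.

JI62un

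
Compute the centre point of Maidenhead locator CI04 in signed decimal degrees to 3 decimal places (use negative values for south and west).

Field C=2, I=8: +2·20° lon, +8·10° lat → SW at lon -140°, lat -10°.
Square 0, 4: +0·2° lon, +4·1° lat → SW at lon -140°, lat -6°.
Cell spans 2° lon × 1° lat. Centre is SW corner plus half of each.
latitude -5.500, longitude -139.000.

-5.500, -139.000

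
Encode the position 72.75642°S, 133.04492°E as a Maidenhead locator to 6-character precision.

Offset from 180°W / 90°S: lon 313.0449°, lat 17.2436°.
Field: 313.0449/20 → 15 → P, 17.2436/10 → 1 → B; chars PB.
Square: 13.0449/2 → 6, 7.2436/1 → 7; chars 67.
Subsquare: 1.0449/0.0833333 → 12 → m, 0.2436/0.0416667 → 5 → f; chars mf.

PB67mf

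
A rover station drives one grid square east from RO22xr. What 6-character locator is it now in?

RO32ar

Longitude subsquare x = 23; +1 → 24, wraps to 0 = a, carry into square.
Longitude square 2; +1 → 3.
The latitude characters are unchanged.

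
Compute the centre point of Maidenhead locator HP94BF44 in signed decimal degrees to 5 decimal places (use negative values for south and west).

64.22708, -21.87917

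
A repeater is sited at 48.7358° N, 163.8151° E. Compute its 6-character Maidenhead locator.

Add 180° to longitude and 90° to latitude: 343.8151, 138.7358.
Field (20°×10°, letters A–R): lon ⌊343.8151/20⌋ = 17 → R; lat ⌊138.7358/10⌋ = 13 → N.
Square (2°×1°, digits 0–9): lon ⌊3.8151/2⌋ = 1; lat ⌊8.7358/1⌋ = 8.
Subsquare (5′×2.5′, letters a–x): lon ⌊1.8151/0.0833333⌋ = 21 → v; lat ⌊0.7358/0.0416667⌋ = 17 → r.

RN18vr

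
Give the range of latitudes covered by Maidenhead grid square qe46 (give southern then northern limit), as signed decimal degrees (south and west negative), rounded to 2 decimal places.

-44.00, -43.00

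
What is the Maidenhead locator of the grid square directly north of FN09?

FO00

Latitude square 9; +1 → 10, wraps to 0, carry into field.
Latitude field N = 13; +1 → 14 = O.
The longitude characters are unchanged.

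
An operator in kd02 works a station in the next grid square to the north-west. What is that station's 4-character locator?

JD93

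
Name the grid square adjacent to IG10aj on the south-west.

IG00xi

Longitude subsquare a = 0; −1 → -1, wraps to 23 = x, carry into square.
Longitude square 1; −1 → 0.
Latitude subsquare j = 9; −1 → 8 = i.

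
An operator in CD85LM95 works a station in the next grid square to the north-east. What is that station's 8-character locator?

Longitude extended square 9; +1 → 10, wraps to 0, carry into subsquare.
Longitude subsquare l = 11; +1 → 12 = m.
Latitude extended square 5; +1 → 6.

CD85mm06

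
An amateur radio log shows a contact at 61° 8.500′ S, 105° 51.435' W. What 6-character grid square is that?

Offset from 180°W / 90°S: lon 74.1428°, lat 28.8583°.
Field: lon ⌊74.1428/20⌋ = 3 → D; lat ⌊28.8583/10⌋ = 2 → C.
Square: lon ⌊14.1428/2⌋ = 7; lat ⌊8.8583/1⌋ = 8.
Subsquare: lon ⌊0.1428/0.0833333⌋ = 1 → b; lat ⌊0.8583/0.0416667⌋ = 20 → u.

DC78bu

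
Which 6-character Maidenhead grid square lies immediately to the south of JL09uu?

JL09ut

Latitude subsquare u = 20; −1 → 19 = t.
The longitude characters are unchanged.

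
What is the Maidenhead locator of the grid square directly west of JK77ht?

JK77gt

Longitude subsquare h = 7; −1 → 6 = g.
The latitude characters are unchanged.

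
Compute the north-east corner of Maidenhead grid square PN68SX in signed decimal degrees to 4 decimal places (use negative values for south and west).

49.0000, 133.5833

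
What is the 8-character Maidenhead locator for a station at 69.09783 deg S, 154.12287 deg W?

Add 180° to longitude and 90° to latitude: 25.87713, 20.90217.
Field (20°×10°, letters A–R): lon ⌊25.87713/20⌋ = 1 → B; lat ⌊20.90217/10⌋ = 2 → C.
Square (2°×1°, digits 0–9): lon ⌊5.87713/2⌋ = 2; lat ⌊0.90217/1⌋ = 0.
Subsquare (5′×2.5′, letters a–x): lon ⌊1.87713/0.0833333⌋ = 22 → w; lat ⌊0.90217/0.0416667⌋ = 21 → v.
Extended square (30″×15″, digits 0–9): lon ⌊0.04380/0.00833333⌋ = 5; lat ⌊0.02717/0.00416667⌋ = 6.

BC20wv56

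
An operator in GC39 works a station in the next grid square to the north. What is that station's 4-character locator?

Latitude square 9; +1 → 10, wraps to 0, carry into field.
Latitude field C = 2; +1 → 3 = D.
The longitude characters are unchanged.

GD30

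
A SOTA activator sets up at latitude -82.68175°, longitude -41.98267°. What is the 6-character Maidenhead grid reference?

Add 180° to longitude and 90° to latitude: 138.0173, 7.3183.
Field: lon ⌊138.0173/20⌋ = 6 → G; lat ⌊7.3183/10⌋ = 0 → A.
Square: lon ⌊18.0173/2⌋ = 9; lat ⌊7.3183/1⌋ = 7.
Subsquare: lon ⌊0.0173/0.0833333⌋ = 0 → a; lat ⌊0.3183/0.0416667⌋ = 7 → h.

GA97ah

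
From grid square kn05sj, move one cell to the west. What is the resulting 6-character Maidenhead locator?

KN05rj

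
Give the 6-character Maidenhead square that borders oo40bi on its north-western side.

OO40aj

Longitude subsquare b = 1; −1 → 0 = a.
Latitude subsquare i = 8; +1 → 9 = j.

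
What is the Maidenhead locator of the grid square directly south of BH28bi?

BH28bh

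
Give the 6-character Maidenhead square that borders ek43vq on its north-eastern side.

EK43wr

Longitude subsquare v = 21; +1 → 22 = w.
Latitude subsquare q = 16; +1 → 17 = r.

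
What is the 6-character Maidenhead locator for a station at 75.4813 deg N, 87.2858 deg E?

Shift to the Maidenhead origin (180°W, 90°S): lon 267.2858, lat 165.4813.
Field: lon ⌊267.2858/20⌋ = 13 → N; lat ⌊165.4813/10⌋ = 16 → Q.
Square: lon ⌊7.2858/2⌋ = 3; lat ⌊5.4813/1⌋ = 5.
Subsquare: lon ⌊1.2858/0.0833333⌋ = 15 → p; lat ⌊0.4813/0.0416667⌋ = 11 → l.

NQ35pl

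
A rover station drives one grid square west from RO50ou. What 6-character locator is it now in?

Longitude subsquare o = 14; −1 → 13 = n.
The latitude characters are unchanged.

RO50nu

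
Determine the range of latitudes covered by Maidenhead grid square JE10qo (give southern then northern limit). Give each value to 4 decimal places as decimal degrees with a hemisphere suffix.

49.4167° S, 49.3750° S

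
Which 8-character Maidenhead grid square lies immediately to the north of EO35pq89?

Latitude extended square 9; +1 → 10, wraps to 0, carry into subsquare.
Latitude subsquare q = 16; +1 → 17 = r.
The longitude characters are unchanged.

EO35pr80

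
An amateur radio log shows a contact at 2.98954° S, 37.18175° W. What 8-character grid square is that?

Shift to the Maidenhead origin (180°W, 90°S): lon 142.81825, lat 87.01046.
Field: 142.81825/20 → 7 → H, 87.01046/10 → 8 → I; chars HI.
Square: 2.81825/2 → 1, 7.01046/1 → 7; chars 17.
Subsquare: 0.81825/0.0833333 → 9 → j, 0.01046/0.0416667 → 0 → a; chars ja.
Extended square: 0.06825/0.00833333 → 8, 0.01046/0.00416667 → 2; chars 82.

HI17ja82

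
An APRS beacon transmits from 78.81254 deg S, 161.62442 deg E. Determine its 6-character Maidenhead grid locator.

Shift to the Maidenhead origin (180°W, 90°S): lon 341.6244, lat 11.1875.
Field (20°×10°, letters A–R): lon ⌊341.6244/20⌋ = 17 → R; lat ⌊11.1875/10⌋ = 1 → B.
Square (2°×1°, digits 0–9): lon ⌊1.6244/2⌋ = 0; lat ⌊1.1875/1⌋ = 1.
Subsquare (5′×2.5′, letters a–x): lon ⌊1.6244/0.0833333⌋ = 19 → t; lat ⌊0.1875/0.0416667⌋ = 4 → e.

RB01te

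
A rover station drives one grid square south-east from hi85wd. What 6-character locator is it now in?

Longitude subsquare w = 22; +1 → 23 = x.
Latitude subsquare d = 3; −1 → 2 = c.

HI85xc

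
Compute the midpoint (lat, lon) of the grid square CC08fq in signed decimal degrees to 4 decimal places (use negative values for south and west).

Field C=2, C=2: +2·20° lon, +2·10° lat → SW at lon -140°, lat -70°.
Square 0, 8: +0·2° lon, +8·1° lat → SW at lon -140°, lat -62°.
Subsquare f=5, q=16: +5·0.0833333° lon, +16·0.0416667° lat → SW at lon -139.583°, lat -61.3333°.
Cell spans 0.0833333° lon × 0.0416667° lat. Centre is SW corner plus half of each.
latitude -61.3125, longitude -139.5417.

-61.3125, -139.5417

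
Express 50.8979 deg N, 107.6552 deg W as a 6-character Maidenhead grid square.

Add 180° to longitude and 90° to latitude: 72.3448, 140.8979.
Field: 72.3448/20 → 3 → D, 140.8979/10 → 14 → O; chars DO.
Square: 12.3448/2 → 6, 0.8979/1 → 0; chars 60.
Subsquare: 0.3448/0.0833333 → 4 → e, 0.8979/0.0416667 → 21 → v; chars ev.

DO60ev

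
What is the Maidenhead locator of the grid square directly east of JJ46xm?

JJ56am

Longitude subsquare x = 23; +1 → 24, wraps to 0 = a, carry into square.
Longitude square 4; +1 → 5.
The latitude characters are unchanged.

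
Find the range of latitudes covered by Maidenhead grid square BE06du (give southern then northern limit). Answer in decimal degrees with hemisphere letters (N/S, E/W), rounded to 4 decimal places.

43.1667° S, 43.1250° S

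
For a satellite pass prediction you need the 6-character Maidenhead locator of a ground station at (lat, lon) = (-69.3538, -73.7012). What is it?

FC30dp

Add 180° to longitude and 90° to latitude: 106.2988, 20.6462.
Field (20°×10°, letters A–R): 106.2988/20 → 5 → F, 20.6462/10 → 2 → C; chars FC.
Square (2°×1°, digits 0–9): 6.2988/2 → 3, 0.6462/1 → 0; chars 30.
Subsquare (5′×2.5′, letters a–x): 0.2988/0.0833333 → 3 → d, 0.6462/0.0416667 → 15 → p; chars dp.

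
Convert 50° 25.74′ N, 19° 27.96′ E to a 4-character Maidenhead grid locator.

Add 180° to longitude and 90° to latitude: 199.47, 140.43.
Field: lon ⌊199.47/20⌋ = 9 → J; lat ⌊140.43/10⌋ = 14 → O.
Square: lon ⌊19.47/2⌋ = 9; lat ⌊0.43/1⌋ = 0.

JO90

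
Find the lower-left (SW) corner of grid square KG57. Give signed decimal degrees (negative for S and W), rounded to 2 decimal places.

Field K=10, G=6: +10·20° lon, +6·10° lat → SW at lon 20°, lat -30°.
Square 5, 7: +5·2° lon, +7·1° lat → SW at lon 30°, lat -23°.
latitude -23.00, longitude 30.00.

-23.00, 30.00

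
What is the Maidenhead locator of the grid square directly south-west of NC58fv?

NC58eu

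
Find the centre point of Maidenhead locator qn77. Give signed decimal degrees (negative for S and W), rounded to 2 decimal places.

47.50, 155.00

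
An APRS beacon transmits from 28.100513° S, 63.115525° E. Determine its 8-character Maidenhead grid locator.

Shift to the Maidenhead origin (180°W, 90°S): lon 243.11552, lat 61.89949.
Field (20°×10°, letters A–R): 243.11552/20 → 12 → M, 61.89949/10 → 6 → G; chars MG.
Square (2°×1°, digits 0–9): 3.11552/2 → 1, 1.89949/1 → 1; chars 11.
Subsquare (5′×2.5′, letters a–x): 1.11552/0.0833333 → 13 → n, 0.89949/0.0416667 → 21 → v; chars nv.
Extended square (30″×15″, digits 0–9): 0.03219/0.00833333 → 3, 0.02449/0.00416667 → 5; chars 35.

MG11nv35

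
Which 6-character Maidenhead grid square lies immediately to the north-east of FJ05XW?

FJ15ax

Longitude subsquare x = 23; +1 → 24, wraps to 0 = a, carry into square.
Longitude square 0; +1 → 1.
Latitude subsquare w = 22; +1 → 23 = x.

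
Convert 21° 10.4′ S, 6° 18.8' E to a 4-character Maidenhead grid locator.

Add 180° to longitude and 90° to latitude: 186.31, 68.83.
Field: 186.31/20 → 9 → J, 68.83/10 → 6 → G; chars JG.
Square: 6.31/2 → 3, 8.83/1 → 8; chars 38.

JG38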